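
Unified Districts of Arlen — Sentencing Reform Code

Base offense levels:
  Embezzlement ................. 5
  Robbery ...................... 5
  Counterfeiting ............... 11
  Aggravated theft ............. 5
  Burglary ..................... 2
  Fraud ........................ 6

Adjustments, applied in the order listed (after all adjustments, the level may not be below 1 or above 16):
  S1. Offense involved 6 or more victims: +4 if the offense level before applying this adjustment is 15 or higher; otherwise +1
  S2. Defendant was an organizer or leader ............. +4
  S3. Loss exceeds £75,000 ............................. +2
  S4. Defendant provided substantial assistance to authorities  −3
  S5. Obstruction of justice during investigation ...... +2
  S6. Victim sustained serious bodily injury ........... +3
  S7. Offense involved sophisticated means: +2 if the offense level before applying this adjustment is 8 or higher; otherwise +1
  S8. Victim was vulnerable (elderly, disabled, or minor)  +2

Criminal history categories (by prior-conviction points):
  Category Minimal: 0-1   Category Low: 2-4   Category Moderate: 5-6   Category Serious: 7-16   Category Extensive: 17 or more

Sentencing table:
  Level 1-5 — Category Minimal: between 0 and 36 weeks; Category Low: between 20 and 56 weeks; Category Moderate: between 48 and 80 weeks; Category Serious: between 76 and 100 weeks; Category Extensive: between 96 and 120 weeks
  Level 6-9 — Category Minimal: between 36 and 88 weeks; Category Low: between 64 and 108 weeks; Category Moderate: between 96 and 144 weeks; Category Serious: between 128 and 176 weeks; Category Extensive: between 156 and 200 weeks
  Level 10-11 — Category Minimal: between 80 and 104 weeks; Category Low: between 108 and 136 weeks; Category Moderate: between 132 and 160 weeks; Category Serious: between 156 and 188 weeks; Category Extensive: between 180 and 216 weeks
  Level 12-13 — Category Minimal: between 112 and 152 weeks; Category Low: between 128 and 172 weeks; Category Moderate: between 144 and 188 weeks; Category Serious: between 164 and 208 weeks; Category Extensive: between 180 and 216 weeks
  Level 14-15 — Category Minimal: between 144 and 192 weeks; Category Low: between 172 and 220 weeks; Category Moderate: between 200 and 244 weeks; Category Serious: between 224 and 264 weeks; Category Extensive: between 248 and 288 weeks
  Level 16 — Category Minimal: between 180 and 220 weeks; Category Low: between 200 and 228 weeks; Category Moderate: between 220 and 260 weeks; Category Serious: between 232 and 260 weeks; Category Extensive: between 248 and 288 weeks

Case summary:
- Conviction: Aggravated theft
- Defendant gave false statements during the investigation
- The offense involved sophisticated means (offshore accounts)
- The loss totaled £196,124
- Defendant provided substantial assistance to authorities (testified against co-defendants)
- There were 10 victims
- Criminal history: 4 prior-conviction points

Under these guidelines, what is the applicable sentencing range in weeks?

Base offense level for aggravated theft: 5.
S1 applies (level before this adjustment is 5 < 15, so +1): 5 + 1 = 6.
S2 does not apply.
S3 applies: 6 + 2 = 8.
S4 applies: 8 − 3 = 5.
S5 applies: 5 + 2 = 7.
S6 does not apply.
S7 applies (level before this adjustment is 7 < 8, so +1): 7 + 1 = 8.
S8 does not apply.
Final offense level: 8.
Criminal history: 4 prior points → Category Low (2-4).
Level 8 falls in the 6-9 band.
Grid: Level 6-9 × Category Low = 64-108 weeks.

64-108 weeks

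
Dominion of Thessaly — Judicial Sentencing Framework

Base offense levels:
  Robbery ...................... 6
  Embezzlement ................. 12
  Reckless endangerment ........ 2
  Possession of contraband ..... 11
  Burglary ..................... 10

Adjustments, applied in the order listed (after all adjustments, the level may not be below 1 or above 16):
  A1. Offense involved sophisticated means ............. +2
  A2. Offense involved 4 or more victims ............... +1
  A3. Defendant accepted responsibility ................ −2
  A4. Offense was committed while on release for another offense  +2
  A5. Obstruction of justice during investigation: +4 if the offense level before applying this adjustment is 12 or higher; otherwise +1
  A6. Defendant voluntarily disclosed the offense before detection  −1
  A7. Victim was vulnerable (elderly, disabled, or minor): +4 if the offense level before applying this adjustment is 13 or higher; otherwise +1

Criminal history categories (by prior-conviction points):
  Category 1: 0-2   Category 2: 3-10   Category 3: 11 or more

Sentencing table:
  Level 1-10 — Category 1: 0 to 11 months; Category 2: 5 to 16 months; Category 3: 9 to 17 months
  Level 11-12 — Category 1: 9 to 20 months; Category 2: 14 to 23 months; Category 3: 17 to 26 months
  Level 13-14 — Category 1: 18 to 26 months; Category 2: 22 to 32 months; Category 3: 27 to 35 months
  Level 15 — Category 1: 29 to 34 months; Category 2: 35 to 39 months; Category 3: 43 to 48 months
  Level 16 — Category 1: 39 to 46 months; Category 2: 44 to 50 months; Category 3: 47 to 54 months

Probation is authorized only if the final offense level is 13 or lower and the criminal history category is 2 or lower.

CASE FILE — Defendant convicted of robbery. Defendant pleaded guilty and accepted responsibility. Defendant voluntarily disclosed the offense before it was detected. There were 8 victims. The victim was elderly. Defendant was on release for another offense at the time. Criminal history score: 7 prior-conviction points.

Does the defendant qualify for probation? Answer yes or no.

Yes

Base offense level for robbery: 6.
A1 does not apply.
A2 applies: 6 + 1 = 7.
A3 applies: 7 − 2 = 5.
A4 applies: 5 + 2 = 7.
A6 applies: 7 − 1 = 6.
A7 applies (level before this adjustment is 6 < 13, so +1): 6 + 1 = 7.
Final offense level: 7.
Criminal history: 7 prior points → Category 2 (3-10).
Level 7 falls in the 1-10 band.
Grid: Level 1-10 × Category 2 = 5-16 months.
Probation check: level 7 ≤ 13 and category 2 ≤ 2 → eligible.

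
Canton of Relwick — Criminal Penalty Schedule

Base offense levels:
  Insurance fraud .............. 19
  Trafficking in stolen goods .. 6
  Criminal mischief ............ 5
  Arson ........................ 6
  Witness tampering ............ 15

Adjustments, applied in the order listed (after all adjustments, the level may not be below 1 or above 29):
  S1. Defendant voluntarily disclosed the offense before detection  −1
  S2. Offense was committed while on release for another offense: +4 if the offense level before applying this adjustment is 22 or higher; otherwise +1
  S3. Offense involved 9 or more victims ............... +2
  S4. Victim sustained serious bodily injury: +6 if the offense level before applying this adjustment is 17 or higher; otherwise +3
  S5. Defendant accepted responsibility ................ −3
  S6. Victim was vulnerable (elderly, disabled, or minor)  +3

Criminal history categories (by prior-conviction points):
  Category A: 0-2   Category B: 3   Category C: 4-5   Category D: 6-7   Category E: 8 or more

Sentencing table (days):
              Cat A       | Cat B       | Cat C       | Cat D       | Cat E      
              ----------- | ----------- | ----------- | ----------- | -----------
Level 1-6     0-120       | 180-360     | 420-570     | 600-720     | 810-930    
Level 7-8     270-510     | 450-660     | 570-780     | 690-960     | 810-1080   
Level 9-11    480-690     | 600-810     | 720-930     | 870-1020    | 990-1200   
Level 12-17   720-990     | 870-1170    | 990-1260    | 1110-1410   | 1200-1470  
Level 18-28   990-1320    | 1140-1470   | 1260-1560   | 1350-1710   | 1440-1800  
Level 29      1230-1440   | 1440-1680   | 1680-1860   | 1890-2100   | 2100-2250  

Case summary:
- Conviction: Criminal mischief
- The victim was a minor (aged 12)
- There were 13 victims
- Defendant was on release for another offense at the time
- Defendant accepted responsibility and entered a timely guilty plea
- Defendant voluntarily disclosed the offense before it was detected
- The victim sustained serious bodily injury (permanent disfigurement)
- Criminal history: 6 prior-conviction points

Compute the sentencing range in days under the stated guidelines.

870-1020 days

Base offense level for criminal mischief: 5.
S1 applies: 5 − 1 = 4.
S2 applies (level before this adjustment is 4 < 22, so +1): 4 + 1 = 5.
S3 applies: 5 + 2 = 7.
S4 applies (level before this adjustment is 7 < 17, so +3): 7 + 3 = 10.
S5 applies: 10 − 3 = 7.
S6 applies: 7 + 3 = 10.
Final offense level: 10.
Criminal history: 6 prior points → Category D (6-7).
Level 10 falls in the 9-11 band.
Grid: Level 9-11 × Category D = 870-1020 days.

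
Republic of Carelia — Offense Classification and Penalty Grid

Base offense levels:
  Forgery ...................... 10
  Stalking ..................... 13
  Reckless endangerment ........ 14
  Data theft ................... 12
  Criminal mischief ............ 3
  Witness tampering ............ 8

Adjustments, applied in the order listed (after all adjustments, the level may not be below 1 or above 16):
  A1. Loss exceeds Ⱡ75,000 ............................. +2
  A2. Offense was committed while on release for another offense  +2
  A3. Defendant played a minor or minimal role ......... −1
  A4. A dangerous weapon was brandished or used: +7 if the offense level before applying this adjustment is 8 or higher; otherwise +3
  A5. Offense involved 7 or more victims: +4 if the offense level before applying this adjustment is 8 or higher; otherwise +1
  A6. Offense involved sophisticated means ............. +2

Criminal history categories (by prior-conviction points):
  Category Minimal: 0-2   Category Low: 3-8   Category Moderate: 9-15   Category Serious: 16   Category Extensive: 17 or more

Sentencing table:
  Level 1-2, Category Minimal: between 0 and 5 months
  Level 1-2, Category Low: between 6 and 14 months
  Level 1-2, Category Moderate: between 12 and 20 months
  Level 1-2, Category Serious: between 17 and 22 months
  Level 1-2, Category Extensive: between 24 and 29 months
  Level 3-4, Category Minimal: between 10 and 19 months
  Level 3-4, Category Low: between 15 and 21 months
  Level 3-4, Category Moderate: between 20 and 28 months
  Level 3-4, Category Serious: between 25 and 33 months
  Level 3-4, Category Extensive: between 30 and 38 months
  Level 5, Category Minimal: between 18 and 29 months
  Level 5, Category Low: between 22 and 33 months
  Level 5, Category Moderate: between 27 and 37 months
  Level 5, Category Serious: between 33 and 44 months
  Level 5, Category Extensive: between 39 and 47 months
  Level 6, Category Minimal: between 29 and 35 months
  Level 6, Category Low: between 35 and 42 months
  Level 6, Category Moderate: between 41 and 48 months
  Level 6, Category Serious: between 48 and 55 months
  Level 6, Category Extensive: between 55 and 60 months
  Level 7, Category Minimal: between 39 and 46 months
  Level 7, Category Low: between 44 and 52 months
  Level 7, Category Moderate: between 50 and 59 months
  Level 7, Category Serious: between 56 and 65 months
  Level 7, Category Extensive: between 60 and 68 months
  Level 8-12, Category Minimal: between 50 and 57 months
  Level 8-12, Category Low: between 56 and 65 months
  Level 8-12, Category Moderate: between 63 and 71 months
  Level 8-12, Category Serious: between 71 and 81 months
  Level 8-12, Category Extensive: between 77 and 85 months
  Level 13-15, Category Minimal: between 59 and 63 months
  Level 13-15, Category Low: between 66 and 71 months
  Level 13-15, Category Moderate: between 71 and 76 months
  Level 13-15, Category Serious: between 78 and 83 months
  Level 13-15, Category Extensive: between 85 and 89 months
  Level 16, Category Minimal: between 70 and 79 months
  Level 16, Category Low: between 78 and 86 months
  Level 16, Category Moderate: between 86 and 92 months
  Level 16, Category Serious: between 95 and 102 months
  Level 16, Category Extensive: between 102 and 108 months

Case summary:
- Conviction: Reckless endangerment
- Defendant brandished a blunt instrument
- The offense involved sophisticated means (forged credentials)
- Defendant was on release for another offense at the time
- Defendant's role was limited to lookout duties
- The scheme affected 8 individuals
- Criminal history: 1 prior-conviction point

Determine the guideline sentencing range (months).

Base offense level for reckless endangerment: 14.
A1 does not apply.
A2 applies: 14 + 2 = 16.
A3 applies: 16 − 1 = 15.
A4 applies (level before this adjustment is 15 ≥ 8, so +7): 15 + 7 = 22.
A5 applies (level before this adjustment is 22 ≥ 8, so +4): 22 + 4 = 26.
A6 applies: 26 + 2 = 28.
Level 28 exceeds the maximum of 16; capped at 16.
Final offense level: 16.
Criminal history: 1 prior point → Category Minimal (0-2).
Level 16 falls in the 16 band.
Grid: Level 16 × Category Minimal = 70-79 months.

70-79 months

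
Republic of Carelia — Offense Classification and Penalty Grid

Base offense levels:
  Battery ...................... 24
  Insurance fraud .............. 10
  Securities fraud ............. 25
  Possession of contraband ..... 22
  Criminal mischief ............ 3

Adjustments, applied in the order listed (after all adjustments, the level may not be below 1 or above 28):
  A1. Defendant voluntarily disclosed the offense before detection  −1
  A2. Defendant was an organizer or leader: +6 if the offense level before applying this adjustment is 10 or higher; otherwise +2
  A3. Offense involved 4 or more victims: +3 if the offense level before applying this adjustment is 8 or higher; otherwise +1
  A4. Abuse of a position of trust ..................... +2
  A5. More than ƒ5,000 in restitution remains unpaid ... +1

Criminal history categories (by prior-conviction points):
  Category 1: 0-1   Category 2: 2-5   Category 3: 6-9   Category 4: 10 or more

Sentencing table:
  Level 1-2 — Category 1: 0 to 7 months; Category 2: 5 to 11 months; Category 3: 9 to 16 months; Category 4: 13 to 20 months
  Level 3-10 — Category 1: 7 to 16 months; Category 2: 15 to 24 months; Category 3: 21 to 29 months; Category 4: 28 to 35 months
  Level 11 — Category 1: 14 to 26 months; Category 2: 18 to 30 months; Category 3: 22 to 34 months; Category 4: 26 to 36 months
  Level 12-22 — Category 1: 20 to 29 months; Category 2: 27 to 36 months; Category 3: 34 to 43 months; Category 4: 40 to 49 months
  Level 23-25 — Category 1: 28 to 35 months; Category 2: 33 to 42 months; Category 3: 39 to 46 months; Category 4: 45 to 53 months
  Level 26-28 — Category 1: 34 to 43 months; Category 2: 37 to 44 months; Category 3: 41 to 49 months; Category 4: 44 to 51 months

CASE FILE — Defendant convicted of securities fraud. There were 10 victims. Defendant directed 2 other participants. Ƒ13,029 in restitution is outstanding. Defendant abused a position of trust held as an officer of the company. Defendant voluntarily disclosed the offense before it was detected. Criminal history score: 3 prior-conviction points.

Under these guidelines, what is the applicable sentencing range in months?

37-44 months

Base offense level for securities fraud: 25.
A1 applies: 25 − 1 = 24.
A2 applies (level before this adjustment is 24 ≥ 10, so +6): 24 + 6 = 30.
A3 applies (level before this adjustment is 30 ≥ 8, so +3): 30 + 3 = 33.
A4 applies: 33 + 2 = 35.
A5 applies: 35 + 1 = 36.
Level 36 exceeds the maximum of 28; capped at 28.
Final offense level: 28.
Criminal history: 3 prior points → Category 2 (2-5).
Level 28 falls in the 26-28 band.
Grid: Level 26-28 × Category 2 = 37-44 months.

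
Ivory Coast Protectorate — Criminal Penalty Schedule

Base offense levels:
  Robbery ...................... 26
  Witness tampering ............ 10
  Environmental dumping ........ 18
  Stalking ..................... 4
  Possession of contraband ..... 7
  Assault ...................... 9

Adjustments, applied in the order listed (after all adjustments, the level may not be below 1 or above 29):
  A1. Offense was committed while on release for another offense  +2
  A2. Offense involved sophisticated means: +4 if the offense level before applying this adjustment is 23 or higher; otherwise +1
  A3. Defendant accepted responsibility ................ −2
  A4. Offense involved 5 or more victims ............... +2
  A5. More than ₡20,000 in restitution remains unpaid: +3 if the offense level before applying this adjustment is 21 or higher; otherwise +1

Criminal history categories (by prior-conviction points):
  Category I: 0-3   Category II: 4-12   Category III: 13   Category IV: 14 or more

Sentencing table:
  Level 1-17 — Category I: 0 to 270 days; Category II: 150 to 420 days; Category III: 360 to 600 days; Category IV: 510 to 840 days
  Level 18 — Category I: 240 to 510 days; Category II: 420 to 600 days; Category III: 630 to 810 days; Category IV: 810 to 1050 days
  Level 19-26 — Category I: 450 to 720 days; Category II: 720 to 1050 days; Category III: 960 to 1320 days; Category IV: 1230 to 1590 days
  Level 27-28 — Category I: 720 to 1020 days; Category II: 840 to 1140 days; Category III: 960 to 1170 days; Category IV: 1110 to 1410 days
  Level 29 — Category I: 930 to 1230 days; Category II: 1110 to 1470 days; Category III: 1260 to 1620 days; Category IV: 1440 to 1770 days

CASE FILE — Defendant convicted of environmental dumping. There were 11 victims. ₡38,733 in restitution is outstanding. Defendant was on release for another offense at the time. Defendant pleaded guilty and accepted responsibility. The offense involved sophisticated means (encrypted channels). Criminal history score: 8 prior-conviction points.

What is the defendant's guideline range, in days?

720-1050 days

Base offense level for environmental dumping: 18.
A1 applies: 18 + 2 = 20.
A2 applies (level before this adjustment is 20 < 23, so +1): 20 + 1 = 21.
A3 applies: 21 − 2 = 19.
A4 applies: 19 + 2 = 21.
A5 applies (level before this adjustment is 21 ≥ 21, so +3): 21 + 3 = 24.
Final offense level: 24.
Criminal history: 8 prior points → Category II (4-12).
Level 24 falls in the 19-26 band.
Grid: Level 19-26 × Category II = 720-1050 days.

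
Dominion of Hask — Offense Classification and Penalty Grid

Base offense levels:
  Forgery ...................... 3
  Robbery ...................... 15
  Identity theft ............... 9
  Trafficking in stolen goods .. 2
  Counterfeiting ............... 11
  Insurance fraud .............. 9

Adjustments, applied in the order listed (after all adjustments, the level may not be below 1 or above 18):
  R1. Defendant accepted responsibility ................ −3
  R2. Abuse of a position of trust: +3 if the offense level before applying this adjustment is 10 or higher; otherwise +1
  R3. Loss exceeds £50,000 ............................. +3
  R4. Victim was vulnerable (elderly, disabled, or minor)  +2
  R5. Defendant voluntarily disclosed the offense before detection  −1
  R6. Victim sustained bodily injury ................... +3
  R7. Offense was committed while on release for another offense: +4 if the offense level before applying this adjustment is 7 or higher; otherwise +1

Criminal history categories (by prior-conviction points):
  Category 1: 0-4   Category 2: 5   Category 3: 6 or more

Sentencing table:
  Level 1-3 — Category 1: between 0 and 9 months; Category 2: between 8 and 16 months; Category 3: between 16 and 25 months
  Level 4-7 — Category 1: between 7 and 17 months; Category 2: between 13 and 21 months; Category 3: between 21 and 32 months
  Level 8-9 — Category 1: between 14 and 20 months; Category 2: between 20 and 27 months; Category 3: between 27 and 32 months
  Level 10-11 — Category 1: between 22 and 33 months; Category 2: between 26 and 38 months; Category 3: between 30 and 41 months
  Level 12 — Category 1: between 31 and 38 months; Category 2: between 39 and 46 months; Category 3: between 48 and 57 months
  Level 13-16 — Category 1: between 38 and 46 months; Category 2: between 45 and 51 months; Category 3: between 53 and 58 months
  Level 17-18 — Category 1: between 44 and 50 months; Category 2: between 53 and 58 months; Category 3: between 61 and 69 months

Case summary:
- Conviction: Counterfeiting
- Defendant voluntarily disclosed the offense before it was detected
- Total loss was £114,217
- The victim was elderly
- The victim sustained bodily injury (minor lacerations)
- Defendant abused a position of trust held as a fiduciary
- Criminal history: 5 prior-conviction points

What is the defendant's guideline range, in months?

Base offense level for counterfeiting: 11.
R1 does not apply.
R2 applies (level before this adjustment is 11 ≥ 10, so +3): 11 + 3 = 14.
R3 applies: 14 + 3 = 17.
R4 applies: 17 + 2 = 19.
R5 applies: 19 − 1 = 18.
R6 applies: 18 + 3 = 21.
Level 21 exceeds the maximum of 18; capped at 18.
Final offense level: 18.
Criminal history: 5 prior points → Category 2 (5).
Level 18 falls in the 17-18 band.
Grid: Level 17-18 × Category 2 = 53-58 months.

53-58 months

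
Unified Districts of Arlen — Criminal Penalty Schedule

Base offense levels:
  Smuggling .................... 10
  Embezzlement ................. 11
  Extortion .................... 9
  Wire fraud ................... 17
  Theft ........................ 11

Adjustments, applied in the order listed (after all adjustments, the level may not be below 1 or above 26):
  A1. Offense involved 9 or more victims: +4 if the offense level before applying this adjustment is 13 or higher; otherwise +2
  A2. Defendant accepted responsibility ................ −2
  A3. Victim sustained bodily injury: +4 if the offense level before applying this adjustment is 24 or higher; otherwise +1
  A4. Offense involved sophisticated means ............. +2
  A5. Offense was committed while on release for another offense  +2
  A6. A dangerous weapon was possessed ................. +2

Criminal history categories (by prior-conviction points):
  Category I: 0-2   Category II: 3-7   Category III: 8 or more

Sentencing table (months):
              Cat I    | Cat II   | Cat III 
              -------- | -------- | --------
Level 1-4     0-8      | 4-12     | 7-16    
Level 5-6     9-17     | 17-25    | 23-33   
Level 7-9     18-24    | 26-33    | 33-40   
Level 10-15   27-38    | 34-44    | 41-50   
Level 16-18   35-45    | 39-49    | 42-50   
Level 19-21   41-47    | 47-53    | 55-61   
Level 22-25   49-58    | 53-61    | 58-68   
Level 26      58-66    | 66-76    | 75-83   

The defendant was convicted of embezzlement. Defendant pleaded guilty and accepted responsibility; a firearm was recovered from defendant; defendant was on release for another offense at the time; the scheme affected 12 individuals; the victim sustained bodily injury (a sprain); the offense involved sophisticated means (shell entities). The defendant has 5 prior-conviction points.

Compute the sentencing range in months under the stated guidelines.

39-49 months

Base offense level for embezzlement: 11.
A1 applies (level before this adjustment is 11 < 13, so +2): 11 + 2 = 13.
A2 applies: 13 − 2 = 11.
A3 applies (level before this adjustment is 11 < 24, so +1): 11 + 1 = 12.
A4 applies: 12 + 2 = 14.
A5 applies: 14 + 2 = 16.
A6 applies: 16 + 2 = 18.
Final offense level: 18.
Criminal history: 5 prior points → Category II (3-7).
Level 18 falls in the 16-18 band.
Grid: Level 16-18 × Category II = 39-49 months.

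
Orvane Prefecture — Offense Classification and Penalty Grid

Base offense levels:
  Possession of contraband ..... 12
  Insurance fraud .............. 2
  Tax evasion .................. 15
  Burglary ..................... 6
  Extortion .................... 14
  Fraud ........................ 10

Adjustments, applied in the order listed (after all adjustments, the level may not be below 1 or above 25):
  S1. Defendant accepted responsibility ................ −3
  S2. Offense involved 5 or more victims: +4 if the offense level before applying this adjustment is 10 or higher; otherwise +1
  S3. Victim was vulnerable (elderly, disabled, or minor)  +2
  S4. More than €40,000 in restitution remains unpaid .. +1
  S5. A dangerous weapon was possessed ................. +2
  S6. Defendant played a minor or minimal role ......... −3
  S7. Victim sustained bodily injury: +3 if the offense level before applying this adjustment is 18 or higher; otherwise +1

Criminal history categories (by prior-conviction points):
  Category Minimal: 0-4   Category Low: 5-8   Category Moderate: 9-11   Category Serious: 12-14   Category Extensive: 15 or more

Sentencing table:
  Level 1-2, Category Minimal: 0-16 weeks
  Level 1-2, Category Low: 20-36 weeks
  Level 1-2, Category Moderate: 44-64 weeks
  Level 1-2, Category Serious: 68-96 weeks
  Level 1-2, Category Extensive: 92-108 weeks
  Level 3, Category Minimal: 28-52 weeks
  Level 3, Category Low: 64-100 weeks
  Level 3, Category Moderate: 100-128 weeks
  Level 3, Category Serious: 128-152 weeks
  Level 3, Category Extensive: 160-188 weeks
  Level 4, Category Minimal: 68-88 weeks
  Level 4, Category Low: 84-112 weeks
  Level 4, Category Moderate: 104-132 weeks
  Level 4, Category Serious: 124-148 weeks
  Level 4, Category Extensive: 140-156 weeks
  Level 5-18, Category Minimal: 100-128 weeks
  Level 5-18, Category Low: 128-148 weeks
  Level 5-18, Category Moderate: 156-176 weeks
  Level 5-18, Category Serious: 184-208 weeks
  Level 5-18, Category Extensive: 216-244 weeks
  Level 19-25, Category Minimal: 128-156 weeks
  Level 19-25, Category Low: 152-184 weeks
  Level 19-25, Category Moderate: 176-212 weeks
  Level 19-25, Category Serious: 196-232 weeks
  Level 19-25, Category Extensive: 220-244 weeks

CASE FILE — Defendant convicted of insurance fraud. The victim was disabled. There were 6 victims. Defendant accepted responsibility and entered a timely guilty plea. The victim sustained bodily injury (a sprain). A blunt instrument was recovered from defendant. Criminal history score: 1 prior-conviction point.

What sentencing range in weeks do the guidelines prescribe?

Base offense level for insurance fraud: 2.
S1 applies: 2 − 3 = -1.
S2 applies (level before this adjustment is -1 < 10, so +1): -1 + 1 = 0.
S3 applies: 0 + 2 = 2.
S5 applies: 2 + 2 = 4.
S7 applies (level before this adjustment is 4 < 18, so +1): 4 + 1 = 5.
Final offense level: 5.
Criminal history: 1 prior point → Category Minimal (0-4).
Level 5 falls in the 5-18 band.
Grid: Level 5-18 × Category Minimal = 100-128 weeks.

100-128 weeks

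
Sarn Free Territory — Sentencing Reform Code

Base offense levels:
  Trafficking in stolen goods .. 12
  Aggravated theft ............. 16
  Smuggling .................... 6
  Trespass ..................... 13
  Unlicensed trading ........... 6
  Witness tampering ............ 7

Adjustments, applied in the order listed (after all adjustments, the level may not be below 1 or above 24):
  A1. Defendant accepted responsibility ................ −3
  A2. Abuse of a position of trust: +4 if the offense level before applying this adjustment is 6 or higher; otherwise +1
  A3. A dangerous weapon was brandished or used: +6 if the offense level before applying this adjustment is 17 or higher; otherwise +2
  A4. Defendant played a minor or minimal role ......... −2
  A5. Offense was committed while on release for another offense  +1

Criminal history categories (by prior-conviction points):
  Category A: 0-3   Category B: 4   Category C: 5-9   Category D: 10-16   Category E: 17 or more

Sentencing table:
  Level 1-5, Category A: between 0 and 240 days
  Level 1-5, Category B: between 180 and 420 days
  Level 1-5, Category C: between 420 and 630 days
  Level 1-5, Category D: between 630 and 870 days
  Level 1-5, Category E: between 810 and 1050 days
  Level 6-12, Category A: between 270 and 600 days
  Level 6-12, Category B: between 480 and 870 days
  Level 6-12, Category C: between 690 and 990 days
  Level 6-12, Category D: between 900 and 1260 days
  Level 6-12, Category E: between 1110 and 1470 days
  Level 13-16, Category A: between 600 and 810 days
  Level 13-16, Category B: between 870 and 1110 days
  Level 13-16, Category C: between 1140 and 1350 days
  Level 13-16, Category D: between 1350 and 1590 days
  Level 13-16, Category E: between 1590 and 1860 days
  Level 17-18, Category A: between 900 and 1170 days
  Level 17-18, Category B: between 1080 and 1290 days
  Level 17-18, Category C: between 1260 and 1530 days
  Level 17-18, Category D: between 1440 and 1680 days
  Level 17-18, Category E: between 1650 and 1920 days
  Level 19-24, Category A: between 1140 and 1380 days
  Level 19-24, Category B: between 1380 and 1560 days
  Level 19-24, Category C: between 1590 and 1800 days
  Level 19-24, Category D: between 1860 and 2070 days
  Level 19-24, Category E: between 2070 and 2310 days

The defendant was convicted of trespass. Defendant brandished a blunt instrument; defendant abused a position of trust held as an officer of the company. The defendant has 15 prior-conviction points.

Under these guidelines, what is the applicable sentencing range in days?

1860-2070 days

Base offense level for trespass: 13.
A2 applies (level before this adjustment is 13 ≥ 6, so +4): 13 + 4 = 17.
A3 applies (level before this adjustment is 17 ≥ 17, so +6): 17 + 6 = 23.
A5 does not apply.
Final offense level: 23.
Criminal history: 15 prior points → Category D (10-16).
Level 23 falls in the 19-24 band.
Grid: Level 19-24 × Category D = 1860-2070 days.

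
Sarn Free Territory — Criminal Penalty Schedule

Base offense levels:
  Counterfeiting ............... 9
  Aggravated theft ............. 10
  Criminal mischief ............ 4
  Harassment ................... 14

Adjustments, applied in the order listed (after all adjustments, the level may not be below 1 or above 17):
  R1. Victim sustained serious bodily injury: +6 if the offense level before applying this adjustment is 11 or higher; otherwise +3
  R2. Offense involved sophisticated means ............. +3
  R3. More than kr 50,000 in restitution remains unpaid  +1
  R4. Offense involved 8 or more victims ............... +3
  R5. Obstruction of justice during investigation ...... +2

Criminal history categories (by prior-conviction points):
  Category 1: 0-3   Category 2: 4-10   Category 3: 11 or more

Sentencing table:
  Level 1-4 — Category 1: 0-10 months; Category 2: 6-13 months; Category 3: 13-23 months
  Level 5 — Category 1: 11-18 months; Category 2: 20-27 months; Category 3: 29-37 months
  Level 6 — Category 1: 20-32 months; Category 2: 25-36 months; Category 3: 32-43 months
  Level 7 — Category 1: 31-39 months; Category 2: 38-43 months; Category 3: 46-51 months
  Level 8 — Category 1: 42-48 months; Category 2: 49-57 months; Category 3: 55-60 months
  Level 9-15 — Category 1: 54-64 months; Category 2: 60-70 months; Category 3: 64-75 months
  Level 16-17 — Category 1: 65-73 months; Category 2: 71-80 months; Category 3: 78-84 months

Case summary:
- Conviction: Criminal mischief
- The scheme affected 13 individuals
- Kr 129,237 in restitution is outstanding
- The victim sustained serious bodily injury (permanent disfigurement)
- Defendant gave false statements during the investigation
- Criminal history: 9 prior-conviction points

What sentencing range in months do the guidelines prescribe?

Base offense level for criminal mischief: 4.
R1 applies (level before this adjustment is 4 < 11, so +3): 4 + 3 = 7.
R2 does not apply.
R3 applies: 7 + 1 = 8.
R4 applies: 8 + 3 = 11.
R5 applies: 11 + 2 = 13.
Final offense level: 13.
Criminal history: 9 prior points → Category 2 (4-10).
Level 13 falls in the 9-15 band.
Grid: Level 9-15 × Category 2 = 60-70 months.

60-70 months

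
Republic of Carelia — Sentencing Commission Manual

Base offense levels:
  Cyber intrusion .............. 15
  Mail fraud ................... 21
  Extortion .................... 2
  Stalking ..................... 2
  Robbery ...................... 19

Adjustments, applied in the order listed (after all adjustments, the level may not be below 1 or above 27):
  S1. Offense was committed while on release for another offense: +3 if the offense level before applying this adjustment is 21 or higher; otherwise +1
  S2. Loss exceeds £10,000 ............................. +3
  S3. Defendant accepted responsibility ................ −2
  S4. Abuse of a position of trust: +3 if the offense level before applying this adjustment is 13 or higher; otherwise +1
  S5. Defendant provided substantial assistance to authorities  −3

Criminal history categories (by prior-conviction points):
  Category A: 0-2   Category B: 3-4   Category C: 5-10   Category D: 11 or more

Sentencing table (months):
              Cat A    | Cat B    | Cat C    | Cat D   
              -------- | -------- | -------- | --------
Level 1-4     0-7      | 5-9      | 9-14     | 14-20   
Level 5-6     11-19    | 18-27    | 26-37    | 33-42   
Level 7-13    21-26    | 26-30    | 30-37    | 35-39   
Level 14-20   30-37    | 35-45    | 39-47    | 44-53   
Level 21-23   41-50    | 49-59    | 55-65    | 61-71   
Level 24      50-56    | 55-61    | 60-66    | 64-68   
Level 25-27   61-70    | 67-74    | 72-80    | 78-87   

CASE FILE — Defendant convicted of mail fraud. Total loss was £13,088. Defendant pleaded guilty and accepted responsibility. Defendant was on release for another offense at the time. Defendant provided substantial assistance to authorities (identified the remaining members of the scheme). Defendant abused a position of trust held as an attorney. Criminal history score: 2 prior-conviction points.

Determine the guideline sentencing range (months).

61-70 months

Base offense level for mail fraud: 21.
S1 applies (level before this adjustment is 21 ≥ 21, so +3): 21 + 3 = 24.
S2 applies: 24 + 3 = 27.
S3 applies: 27 − 2 = 25.
S4 applies (level before this adjustment is 25 ≥ 13, so +3): 25 + 3 = 28.
S5 applies: 28 − 3 = 25.
Final offense level: 25.
Criminal history: 2 prior points → Category A (0-2).
Level 25 falls in the 25-27 band.
Grid: Level 25-27 × Category A = 61-70 months.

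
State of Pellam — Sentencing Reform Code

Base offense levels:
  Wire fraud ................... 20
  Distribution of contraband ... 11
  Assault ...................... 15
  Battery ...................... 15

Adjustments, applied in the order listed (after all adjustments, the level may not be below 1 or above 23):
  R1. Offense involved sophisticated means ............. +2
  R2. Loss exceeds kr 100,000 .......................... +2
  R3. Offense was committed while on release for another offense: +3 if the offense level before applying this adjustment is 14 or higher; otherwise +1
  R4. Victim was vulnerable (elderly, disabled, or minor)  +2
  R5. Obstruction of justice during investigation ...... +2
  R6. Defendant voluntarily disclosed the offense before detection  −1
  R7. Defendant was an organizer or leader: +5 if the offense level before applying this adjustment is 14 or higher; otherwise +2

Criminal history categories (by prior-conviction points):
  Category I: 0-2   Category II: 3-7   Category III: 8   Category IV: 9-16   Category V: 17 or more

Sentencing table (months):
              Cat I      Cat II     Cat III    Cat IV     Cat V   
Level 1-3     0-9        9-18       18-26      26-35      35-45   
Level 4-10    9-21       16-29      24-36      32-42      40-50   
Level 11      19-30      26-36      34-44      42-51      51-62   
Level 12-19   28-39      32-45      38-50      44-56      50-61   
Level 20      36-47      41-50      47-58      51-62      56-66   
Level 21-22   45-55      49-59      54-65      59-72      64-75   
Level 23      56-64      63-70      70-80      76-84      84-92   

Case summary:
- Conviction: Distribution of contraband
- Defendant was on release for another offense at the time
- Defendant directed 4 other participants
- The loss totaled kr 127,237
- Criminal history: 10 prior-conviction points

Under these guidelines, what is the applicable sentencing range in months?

44-56 months

Base offense level for distribution of contraband: 11.
R1 does not apply.
R2 applies: 11 + 2 = 13.
R3 applies (level before this adjustment is 13 < 14, so +1): 13 + 1 = 14.
R5 does not apply.
R6 does not apply.
R7 applies (level before this adjustment is 14 ≥ 14, so +5): 14 + 5 = 19.
Final offense level: 19.
Criminal history: 10 prior points → Category IV (9-16).
Level 19 falls in the 12-19 band.
Grid: Level 12-19 × Category IV = 44-56 months.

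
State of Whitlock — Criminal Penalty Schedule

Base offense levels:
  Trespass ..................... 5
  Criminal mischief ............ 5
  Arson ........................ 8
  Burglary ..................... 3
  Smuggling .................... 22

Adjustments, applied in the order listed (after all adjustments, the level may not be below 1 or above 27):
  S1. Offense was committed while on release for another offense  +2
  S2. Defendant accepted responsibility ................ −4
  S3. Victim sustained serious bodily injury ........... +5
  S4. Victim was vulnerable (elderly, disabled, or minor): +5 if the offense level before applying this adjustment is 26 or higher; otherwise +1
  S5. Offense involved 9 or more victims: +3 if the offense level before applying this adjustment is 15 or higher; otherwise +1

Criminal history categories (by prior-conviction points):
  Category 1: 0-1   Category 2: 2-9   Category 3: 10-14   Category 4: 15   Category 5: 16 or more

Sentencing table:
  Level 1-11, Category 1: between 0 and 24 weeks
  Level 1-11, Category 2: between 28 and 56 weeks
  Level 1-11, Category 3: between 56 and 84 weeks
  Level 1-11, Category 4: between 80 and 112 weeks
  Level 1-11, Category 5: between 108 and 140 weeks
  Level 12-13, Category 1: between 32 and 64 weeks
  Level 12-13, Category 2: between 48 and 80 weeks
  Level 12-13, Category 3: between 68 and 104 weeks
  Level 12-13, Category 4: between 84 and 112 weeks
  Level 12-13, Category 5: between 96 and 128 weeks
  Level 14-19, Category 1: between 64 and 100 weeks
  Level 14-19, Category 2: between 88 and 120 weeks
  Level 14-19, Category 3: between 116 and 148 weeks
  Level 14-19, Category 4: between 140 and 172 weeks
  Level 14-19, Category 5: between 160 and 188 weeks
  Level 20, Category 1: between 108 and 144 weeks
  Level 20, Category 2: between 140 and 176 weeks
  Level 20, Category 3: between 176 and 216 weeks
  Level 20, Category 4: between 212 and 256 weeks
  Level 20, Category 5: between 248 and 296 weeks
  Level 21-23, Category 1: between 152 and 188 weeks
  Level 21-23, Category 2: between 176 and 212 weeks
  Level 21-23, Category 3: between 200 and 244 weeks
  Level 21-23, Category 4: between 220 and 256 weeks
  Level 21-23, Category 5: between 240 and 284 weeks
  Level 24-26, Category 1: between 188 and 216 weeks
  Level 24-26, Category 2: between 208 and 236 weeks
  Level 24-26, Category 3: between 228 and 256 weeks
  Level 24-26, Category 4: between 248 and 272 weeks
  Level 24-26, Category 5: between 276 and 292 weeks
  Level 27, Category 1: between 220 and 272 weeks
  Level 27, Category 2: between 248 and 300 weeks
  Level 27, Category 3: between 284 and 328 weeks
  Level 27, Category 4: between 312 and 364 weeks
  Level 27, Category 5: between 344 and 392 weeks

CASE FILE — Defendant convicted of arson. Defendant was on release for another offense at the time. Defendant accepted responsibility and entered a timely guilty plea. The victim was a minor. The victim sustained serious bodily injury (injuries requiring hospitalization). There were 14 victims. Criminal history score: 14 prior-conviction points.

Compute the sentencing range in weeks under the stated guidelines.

Base offense level for arson: 8.
S1 applies: 8 + 2 = 10.
S2 applies: 10 − 4 = 6.
S3 applies: 6 + 5 = 11.
S4 applies (level before this adjustment is 11 < 26, so +1): 11 + 1 = 12.
S5 applies (level before this adjustment is 12 < 15, so +1): 12 + 1 = 13.
Final offense level: 13.
Criminal history: 14 prior points → Category 3 (10-14).
Level 13 falls in the 12-13 band.
Grid: Level 12-13 × Category 3 = 68-104 weeks.

68-104 weeks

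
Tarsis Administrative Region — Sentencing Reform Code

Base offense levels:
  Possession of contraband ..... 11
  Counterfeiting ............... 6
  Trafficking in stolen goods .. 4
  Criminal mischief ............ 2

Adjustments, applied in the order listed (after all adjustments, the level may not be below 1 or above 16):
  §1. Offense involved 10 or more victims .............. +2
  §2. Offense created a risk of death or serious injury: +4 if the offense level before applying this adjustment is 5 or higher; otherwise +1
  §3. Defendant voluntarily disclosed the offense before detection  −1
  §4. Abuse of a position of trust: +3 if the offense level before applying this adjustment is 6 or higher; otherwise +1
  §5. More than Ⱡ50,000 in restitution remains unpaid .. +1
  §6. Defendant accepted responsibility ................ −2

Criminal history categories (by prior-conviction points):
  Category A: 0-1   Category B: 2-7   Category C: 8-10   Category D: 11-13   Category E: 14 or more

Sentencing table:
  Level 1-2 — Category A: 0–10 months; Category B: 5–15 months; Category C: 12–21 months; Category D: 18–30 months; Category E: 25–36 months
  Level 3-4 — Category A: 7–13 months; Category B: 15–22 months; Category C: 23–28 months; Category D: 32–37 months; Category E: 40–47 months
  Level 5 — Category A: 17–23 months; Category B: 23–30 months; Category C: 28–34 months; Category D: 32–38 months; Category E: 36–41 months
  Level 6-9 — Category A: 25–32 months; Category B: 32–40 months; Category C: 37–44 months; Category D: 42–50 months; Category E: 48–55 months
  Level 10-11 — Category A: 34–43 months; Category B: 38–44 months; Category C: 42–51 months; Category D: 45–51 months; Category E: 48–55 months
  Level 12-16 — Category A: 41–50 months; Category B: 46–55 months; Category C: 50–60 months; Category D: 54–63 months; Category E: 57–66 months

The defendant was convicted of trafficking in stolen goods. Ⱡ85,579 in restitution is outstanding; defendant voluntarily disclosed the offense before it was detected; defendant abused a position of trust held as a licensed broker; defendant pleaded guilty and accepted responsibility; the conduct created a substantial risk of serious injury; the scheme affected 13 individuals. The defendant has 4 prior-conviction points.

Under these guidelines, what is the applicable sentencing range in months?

38-44 months

Base offense level for trafficking in stolen goods: 4.
§1 applies: 4 + 2 = 6.
§2 applies (level before this adjustment is 6 ≥ 5, so +4): 6 + 4 = 10.
§3 applies: 10 − 1 = 9.
§4 applies (level before this adjustment is 9 ≥ 6, so +3): 9 + 3 = 12.
§5 applies: 12 + 1 = 13.
§6 applies: 13 − 2 = 11.
Final offense level: 11.
Criminal history: 4 prior points → Category B (2-7).
Level 11 falls in the 10-11 band.
Grid: Level 10-11 × Category B = 38-44 months.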